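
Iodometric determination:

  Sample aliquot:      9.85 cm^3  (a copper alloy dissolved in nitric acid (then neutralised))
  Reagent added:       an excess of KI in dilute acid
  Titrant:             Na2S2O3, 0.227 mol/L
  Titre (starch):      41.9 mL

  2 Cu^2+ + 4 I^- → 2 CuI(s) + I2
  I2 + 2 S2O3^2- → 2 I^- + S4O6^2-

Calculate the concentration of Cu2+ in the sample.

0.966 mol/L

n(S2O3^2-) = 0.0419 × 0.227 = 9.51 × 10^-3 mol
n(I2) = n(S2O3^2-)/2 = 4.76 × 10^-3 mol
From the 2:1 ratio, n(Cu2+) in the aliquot = 2/1 × 4.76 × 10^-3 = 9.51 × 10^-3 mol
[Cu2+] = 9.51 × 10^-3 / 0.00985 = 0.966 mol/L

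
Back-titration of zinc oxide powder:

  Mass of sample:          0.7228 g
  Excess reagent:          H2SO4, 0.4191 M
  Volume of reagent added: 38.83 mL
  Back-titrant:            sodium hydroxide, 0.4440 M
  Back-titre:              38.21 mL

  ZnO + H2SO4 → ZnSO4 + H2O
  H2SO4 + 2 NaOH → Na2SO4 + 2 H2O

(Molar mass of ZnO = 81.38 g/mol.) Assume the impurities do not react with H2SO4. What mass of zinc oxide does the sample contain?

0.6340 g

n(H2SO4) added = 0.03883 × 0.4191 = 0.01627 mol
n(NaOH) used in back-titration = 0.03821 × 0.4440 = 0.01697 mol
From the 1:2 ratio, n(H2SO4) left over = 1/2 × 0.01697 = 8.483 × 10^-3 mol
n(H2SO4) consumed by analyte = 0.01627 − 8.483 × 10^-3 = 7.791 × 10^-3 mol
n(ZnO) = 7.791 × 10^-3 mol (1:1 ratio)
mass of ZnO = 7.791 × 10^-3 × 81.38 = 0.6340 g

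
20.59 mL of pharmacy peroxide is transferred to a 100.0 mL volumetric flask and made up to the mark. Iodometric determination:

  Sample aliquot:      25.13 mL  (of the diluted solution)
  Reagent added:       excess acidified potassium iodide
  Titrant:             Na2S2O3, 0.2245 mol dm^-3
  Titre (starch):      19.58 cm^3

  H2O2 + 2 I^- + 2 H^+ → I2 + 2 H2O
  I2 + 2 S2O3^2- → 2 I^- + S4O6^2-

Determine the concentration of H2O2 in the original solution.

0.4248 mol/L

n(S2O3^2-) = 0.01958 × 0.2245 = 4.396 × 10^-3 mol
n(I2) = n(S2O3^2-)/2 = 2.198 × 10^-3 mol
n(H2O2) in the aliquot = 2.198 × 10^-3 mol (1:1 ratio)
[H2O2]_dilute = 2.198 × 10^-3 / 0.02513 = 0.08746 mol/L
[H2O2]_original = 0.08746 × 100.0/20.59 = 0.4248 mol/L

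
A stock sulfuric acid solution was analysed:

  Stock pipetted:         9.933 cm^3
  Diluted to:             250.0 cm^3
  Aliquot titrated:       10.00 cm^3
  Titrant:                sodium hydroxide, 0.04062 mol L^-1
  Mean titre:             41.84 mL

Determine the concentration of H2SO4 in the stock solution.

2.139 mol/L

H2SO4 + 2 NaOH → Na2SO4 + 2 H2O
n(NaOH) = 0.04184 × 0.04062 = 1.700 × 10^-3 mol
From the 1:2 ratio, n(H2SO4) in the aliquot = 1/2 × 1.700 × 10^-3 = 8.498 × 10^-4 mol
[H2SO4]_dilute = 8.498 × 10^-4 / 0.01000 = 0.08498 mol/L
Dilution factor = 250.0 / 9.933 = 25.17
[H2SO4]_stock = 0.08498 × 25.17 = 2.139 mol/L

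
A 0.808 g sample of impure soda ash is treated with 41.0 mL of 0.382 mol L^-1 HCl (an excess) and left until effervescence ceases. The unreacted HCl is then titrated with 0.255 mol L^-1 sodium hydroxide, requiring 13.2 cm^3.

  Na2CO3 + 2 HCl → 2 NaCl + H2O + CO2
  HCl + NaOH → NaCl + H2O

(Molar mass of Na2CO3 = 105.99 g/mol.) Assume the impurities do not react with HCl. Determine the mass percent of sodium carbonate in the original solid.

n(HCl) added = 0.0410 × 0.382 = 0.0157 mol
n(NaOH) used in back-titration = 0.0132 × 0.255 = 3.37 × 10^-3 mol
n(HCl) left over = 3.37 × 10^-3 mol (1:1 ratio)
n(HCl) consumed by analyte = 0.0157 − 3.37 × 10^-3 = 0.0123 mol
From the 1:2 ratio, n(Na2CO3) = 1/2 × 0.0123 = 6.15 × 10^-3 mol
mass of Na2CO3 = 6.15 × 10^-3 × 105.99 = 0.652 g
% Na2CO3 = 0.652 / 0.808 × 100 = 80.6 %

80.6 %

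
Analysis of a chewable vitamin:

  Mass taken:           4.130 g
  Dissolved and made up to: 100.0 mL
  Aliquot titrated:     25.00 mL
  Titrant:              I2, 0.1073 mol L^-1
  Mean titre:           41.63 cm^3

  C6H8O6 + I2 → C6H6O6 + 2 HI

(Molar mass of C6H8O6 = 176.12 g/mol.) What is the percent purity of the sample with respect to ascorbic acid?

76.19 %

n(I2) per titration = 0.04163 × 0.1073 = 4.467 × 10^-3 mol
n(C6H8O6) in each aliquot = 4.467 × 10^-3 mol (1:1 ratio)
n(C6H8O6) in the whole flask = 4.467 × 10^-3 × 100.0/25.00 = 0.01787 mol
mass of C6H8O6 = 0.01787 × 176.12 = 3.147 g
% C6H8O6 = 3.147 / 4.130 × 100 = 76.19 %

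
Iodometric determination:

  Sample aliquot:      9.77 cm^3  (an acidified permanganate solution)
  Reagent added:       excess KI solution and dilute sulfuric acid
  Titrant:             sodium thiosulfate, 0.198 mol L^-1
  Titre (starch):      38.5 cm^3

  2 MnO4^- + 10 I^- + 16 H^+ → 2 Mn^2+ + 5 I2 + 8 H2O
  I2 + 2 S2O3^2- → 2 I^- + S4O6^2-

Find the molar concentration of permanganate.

0.156 mol/L

n(S2O3^2-) = 0.0385 × 0.198 = 7.62 × 10^-3 mol
n(I2) = n(S2O3^2-)/2 = 3.81 × 10^-3 mol
From the 2:5 ratio, n(MnO4^-) in the aliquot = 2/5 × 3.81 × 10^-3 = 1.52 × 10^-3 mol
[MnO4^-] = 1.52 × 10^-3 / 0.00977 = 0.156 mol/L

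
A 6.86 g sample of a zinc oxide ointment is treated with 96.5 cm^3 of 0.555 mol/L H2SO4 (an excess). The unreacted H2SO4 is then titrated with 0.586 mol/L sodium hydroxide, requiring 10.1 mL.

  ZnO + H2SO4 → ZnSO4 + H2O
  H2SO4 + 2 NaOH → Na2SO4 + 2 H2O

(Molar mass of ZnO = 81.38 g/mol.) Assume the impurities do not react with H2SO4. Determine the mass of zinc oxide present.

4.12 g

n(H2SO4) added = 0.0965 × 0.555 = 0.0536 mol
n(NaOH) used in back-titration = 0.0101 × 0.586 = 5.92 × 10^-3 mol
From the 1:2 ratio, n(H2SO4) left over = 1/2 × 5.92 × 10^-3 = 2.96 × 10^-3 mol
n(H2SO4) consumed by analyte = 0.0536 − 2.96 × 10^-3 = 0.0506 mol
n(ZnO) = 0.0506 mol (1:1 ratio)
mass of ZnO = 0.0506 × 81.38 = 4.12 g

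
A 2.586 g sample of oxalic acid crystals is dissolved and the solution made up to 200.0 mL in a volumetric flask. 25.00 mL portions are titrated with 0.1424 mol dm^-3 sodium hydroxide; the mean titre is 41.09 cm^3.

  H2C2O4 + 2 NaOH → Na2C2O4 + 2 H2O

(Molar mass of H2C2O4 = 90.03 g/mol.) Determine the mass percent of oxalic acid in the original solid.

81.48 %

n(NaOH) per titration = 0.04109 × 0.1424 = 5.851 × 10^-3 mol
From the 1:2 ratio, n(H2C2O4) in each aliquot = 1/2 × 5.851 × 10^-3 = 2.926 × 10^-3 mol
n(H2C2O4) in the whole flask = 2.926 × 10^-3 × 200.0/25.00 = 0.02340 mol
mass of H2C2O4 = 0.02340 × 90.03 = 2.107 g
% H2C2O4 = 2.107 / 2.586 × 100 = 81.48 %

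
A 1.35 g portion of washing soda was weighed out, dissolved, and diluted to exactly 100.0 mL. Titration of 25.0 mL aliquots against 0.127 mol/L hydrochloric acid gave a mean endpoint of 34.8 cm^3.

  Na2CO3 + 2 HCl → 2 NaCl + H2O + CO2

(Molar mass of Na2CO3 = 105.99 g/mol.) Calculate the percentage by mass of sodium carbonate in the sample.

n(HCl) per titration = 0.0348 × 0.127 = 4.42 × 10^-3 mol
From the 1:2 ratio, n(Na2CO3) in each aliquot = 1/2 × 4.42 × 10^-3 = 2.21 × 10^-3 mol
n(Na2CO3) in the whole flask = 2.21 × 10^-3 × 100.0/25.0 = 8.84 × 10^-3 mol
mass of Na2CO3 = 8.84 × 10^-3 × 105.99 = 0.937 g
% Na2CO3 = 0.937 / 1.35 × 100 = 69.4 %

69.4 %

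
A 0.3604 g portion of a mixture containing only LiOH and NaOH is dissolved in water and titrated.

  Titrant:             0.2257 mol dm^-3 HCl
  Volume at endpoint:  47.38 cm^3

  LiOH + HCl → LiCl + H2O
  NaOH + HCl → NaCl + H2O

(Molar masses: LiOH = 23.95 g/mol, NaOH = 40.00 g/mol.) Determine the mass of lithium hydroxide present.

0.1005 g

n(HCl) = 0.04738 × 0.2257 = 0.01069 mol
Let x = n(LiOH), y = n(NaOH).
Titrant: 1x + 1y = 0.01069;  mass: 23.95x + 40.00y = 0.3604
Solving, x = 4.196 × 10^-3 mol, y = 6.498 × 10^-3 mol
mass of LiOH = 4.196 × 10^-3 × 23.95 = 0.1005 g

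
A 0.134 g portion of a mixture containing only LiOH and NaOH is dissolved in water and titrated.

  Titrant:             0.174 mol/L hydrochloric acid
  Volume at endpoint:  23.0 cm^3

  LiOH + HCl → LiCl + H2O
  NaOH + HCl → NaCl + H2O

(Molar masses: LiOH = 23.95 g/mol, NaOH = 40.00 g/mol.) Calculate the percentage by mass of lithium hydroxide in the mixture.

29.0 %

n(HCl) = 0.0230 × 0.174 = 4.00 × 10^-3 mol
Let x = n(LiOH), y = n(NaOH).
Titrant: 1x + 1y = 4.00 × 10^-3;  mass: 23.95x + 40.00y = 0.134
Solving, x = 1.62 × 10^-3 mol, y = 2.38 × 10^-3 mol
mass of LiOH = 1.62 × 10^-3 × 23.95 = 0.0389 g
% LiOH = 0.0389 / 0.134 × 100 = 29.0 %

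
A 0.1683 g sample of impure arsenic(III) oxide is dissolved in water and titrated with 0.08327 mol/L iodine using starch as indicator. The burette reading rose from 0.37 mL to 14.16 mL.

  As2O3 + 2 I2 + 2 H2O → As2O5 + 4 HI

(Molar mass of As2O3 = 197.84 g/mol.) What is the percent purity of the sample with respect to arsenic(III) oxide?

67.49 %

n(I2) = 0.01379 L × 0.08327 mol/L = 1.148 × 10^-3 mol
From the 1:2 ratio, n(As2O3) = 1/2 × 1.148 × 10^-3 = 5.741 × 10^-4 mol
mass of As2O3 = 5.741 × 10^-4 × 197.84 g/mol = 0.1136 g
% As2O3 = 0.1136 / 0.1683 × 100 = 67.49 %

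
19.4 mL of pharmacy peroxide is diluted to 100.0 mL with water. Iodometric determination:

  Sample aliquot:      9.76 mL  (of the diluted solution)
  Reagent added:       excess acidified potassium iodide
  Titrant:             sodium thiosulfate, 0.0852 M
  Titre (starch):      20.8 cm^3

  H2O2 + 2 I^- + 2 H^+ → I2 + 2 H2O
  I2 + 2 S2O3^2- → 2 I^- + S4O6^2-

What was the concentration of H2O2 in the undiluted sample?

0.468 M

n(S2O3^2-) = 0.0208 × 0.0852 = 1.77 × 10^-3 mol
n(I2) = n(S2O3^2-)/2 = 8.86 × 10^-4 mol
n(H2O2) in the aliquot = 8.86 × 10^-4 mol (1:1 ratio)
[H2O2]_dilute = 8.86 × 10^-4 / 0.00976 = 0.0908 mol/L
[H2O2]_original = 0.0908 × 100.0/19.4 = 0.468 mol/L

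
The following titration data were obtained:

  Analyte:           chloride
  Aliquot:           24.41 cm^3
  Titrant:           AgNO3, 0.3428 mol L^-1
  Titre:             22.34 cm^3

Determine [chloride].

0.3137 mol/L

Ag^+ + Cl^- → AgCl(s)
n(AgNO3) = 0.02234 L × 0.3428 mol/L = 7.658 × 10^-3 mol
n(Cl-) = 7.658 × 10^-3 mol (1:1 mole ratio)
[Cl-] = 7.658 × 10^-3 mol / 0.02441 L = 0.3137 mol/L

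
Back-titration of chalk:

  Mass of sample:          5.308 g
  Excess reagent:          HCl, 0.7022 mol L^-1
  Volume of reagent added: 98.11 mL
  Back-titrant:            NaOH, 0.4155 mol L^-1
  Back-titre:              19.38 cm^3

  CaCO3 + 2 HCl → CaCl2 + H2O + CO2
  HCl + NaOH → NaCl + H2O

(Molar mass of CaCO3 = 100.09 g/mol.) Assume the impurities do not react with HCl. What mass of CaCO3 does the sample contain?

3.045 g

n(HCl) added = 0.09811 × 0.7022 = 0.06889 mol
n(NaOH) used in back-titration = 0.01938 × 0.4155 = 8.052 × 10^-3 mol
n(HCl) left over = 8.052 × 10^-3 mol (1:1 ratio)
n(HCl) consumed by analyte = 0.06889 − 8.052 × 10^-3 = 0.06084 mol
From the 1:2 ratio, n(CaCO3) = 1/2 × 0.06084 = 0.03042 mol
mass of CaCO3 = 0.03042 × 100.09 = 3.045 g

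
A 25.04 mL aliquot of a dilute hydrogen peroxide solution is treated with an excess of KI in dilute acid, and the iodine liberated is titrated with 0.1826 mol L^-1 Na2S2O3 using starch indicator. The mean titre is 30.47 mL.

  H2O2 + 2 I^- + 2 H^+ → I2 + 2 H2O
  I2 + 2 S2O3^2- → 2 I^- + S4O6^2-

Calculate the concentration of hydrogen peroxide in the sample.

n(S2O3^2-) = 0.03047 × 0.1826 = 5.564 × 10^-3 mol
n(I2) = n(S2O3^2-)/2 = 2.782 × 10^-3 mol
n(H2O2) in the aliquot = 2.782 × 10^-3 mol (1:1 ratio)
[H2O2] = 2.782 × 10^-3 / 0.02504 = 0.1111 mol/L

0.1111 mol/L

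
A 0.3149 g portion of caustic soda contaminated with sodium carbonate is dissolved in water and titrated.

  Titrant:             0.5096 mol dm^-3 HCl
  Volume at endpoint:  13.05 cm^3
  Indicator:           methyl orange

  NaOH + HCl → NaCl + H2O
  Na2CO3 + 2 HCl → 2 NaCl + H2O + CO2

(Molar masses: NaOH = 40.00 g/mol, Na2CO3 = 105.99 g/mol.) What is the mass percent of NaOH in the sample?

n(HCl) = 0.01305 × 0.5096 = 6.650 × 10^-3 mol
Let x = n(NaOH), y = n(Na2CO3).
Titrant: 1x + 2y = 6.650 × 10^-3;  mass: 40.00x + 105.99y = 0.3149
Solving, x = 2.888 × 10^-3 mol, y = 1.881 × 10^-3 mol
mass of NaOH = 2.888 × 10^-3 × 40.00 = 0.1155 g
% NaOH = 0.1155 / 0.3149 × 100 = 36.69 %

36.69 %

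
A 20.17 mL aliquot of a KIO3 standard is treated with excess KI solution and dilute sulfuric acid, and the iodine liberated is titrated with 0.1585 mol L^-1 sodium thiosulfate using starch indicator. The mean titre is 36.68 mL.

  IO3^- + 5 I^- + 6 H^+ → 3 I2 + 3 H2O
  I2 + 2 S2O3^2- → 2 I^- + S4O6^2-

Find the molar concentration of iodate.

0.04804 mol/L

n(S2O3^2-) = 0.03668 × 0.1585 = 5.814 × 10^-3 mol
n(I2) = n(S2O3^2-)/2 = 2.907 × 10^-3 mol
From the 1:3 ratio, n(IO3^-) in the aliquot = 1/3 × 2.907 × 10^-3 = 9.690 × 10^-4 mol
[IO3^-] = 9.690 × 10^-4 / 0.02017 = 0.04804 mol/L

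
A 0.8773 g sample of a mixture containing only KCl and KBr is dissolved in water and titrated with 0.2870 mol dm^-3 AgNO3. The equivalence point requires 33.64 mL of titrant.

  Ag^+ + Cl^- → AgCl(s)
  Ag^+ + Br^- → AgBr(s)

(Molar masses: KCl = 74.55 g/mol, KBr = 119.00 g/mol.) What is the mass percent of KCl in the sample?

51.92 %

n(AgNO3) = 0.03364 × 0.2870 = 9.655 × 10^-3 mol
Let x = n(KCl), y = n(KBr).
Titrant: 1x + 1y = 9.655 × 10^-3;  mass: 74.55x + 119.00y = 0.8773
Solving, x = 6.110 × 10^-3 mol, y = 3.544 × 10^-3 mol
mass of KCl = 6.110 × 10^-3 × 74.55 = 0.4555 g
% KCl = 0.4555 / 0.8773 × 100 = 51.92 %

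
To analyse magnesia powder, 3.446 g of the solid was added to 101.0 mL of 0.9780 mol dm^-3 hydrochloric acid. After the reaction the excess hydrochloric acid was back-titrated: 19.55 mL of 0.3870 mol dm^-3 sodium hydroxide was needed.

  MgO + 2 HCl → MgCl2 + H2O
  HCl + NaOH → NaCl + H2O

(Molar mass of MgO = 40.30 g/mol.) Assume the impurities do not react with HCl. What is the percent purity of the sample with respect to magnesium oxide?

n(HCl) added = 0.1010 × 0.9780 = 0.09878 mol
n(NaOH) used in back-titration = 0.01955 × 0.3870 = 7.566 × 10^-3 mol
n(HCl) left over = 7.566 × 10^-3 mol (1:1 ratio)
n(HCl) consumed by analyte = 0.09878 − 7.566 × 10^-3 = 0.09121 mol
From the 1:2 ratio, n(MgO) = 1/2 × 0.09121 = 0.04561 mol
mass of MgO = 0.04561 × 40.30 = 1.838 g
% MgO = 1.838 / 3.446 × 100 = 53.34 %

53.34 %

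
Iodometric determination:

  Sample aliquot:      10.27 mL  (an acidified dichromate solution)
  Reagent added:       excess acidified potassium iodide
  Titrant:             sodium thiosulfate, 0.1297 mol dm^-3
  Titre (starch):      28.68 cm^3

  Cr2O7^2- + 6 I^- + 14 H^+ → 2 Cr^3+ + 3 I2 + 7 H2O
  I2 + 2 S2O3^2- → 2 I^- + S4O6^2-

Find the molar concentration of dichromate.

n(S2O3^2-) = 0.02868 × 0.1297 = 3.720 × 10^-3 mol
n(I2) = n(S2O3^2-)/2 = 1.860 × 10^-3 mol
From the 1:3 ratio, n(Cr2O7^2-) in the aliquot = 1/3 × 1.860 × 10^-3 = 6.200 × 10^-4 mol
[Cr2O7^2-] = 6.200 × 10^-4 / 0.01027 = 0.06037 mol/L

0.06037 mol/L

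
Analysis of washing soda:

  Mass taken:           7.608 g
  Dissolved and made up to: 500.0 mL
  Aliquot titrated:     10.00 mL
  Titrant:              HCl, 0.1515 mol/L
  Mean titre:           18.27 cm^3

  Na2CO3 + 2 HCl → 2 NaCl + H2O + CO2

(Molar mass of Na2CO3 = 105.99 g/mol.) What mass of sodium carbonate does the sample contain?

n(HCl) per titration = 0.01827 × 0.1515 = 2.768 × 10^-3 mol
From the 1:2 ratio, n(Na2CO3) in each aliquot = 1/2 × 2.768 × 10^-3 = 1.384 × 10^-3 mol
n(Na2CO3) in the whole flask = 1.384 × 10^-3 × 500.0/10.00 = 0.06920 mol
mass of Na2CO3 = 0.06920 × 105.99 = 7.334 g

7.334 g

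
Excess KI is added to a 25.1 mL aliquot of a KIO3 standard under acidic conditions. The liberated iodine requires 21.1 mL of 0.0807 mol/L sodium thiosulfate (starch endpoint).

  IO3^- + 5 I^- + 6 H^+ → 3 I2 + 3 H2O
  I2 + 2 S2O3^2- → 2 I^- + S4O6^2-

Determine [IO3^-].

0.0113 mol/L

n(S2O3^2-) = 0.0211 × 0.0807 = 1.70 × 10^-3 mol
n(I2) = n(S2O3^2-)/2 = 8.51 × 10^-4 mol
From the 1:3 ratio, n(IO3^-) in the aliquot = 1/3 × 8.51 × 10^-4 = 2.84 × 10^-4 mol
[IO3^-] = 2.84 × 10^-4 / 0.0251 = 0.0113 mol/L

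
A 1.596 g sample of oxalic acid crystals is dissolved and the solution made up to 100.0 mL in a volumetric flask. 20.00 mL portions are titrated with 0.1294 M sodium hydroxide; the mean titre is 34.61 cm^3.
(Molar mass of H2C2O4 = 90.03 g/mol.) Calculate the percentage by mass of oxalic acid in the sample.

H2C2O4 + 2 NaOH → Na2C2O4 + 2 H2O
n(NaOH) per titration = 0.03461 × 0.1294 = 4.479 × 10^-3 mol
From the 1:2 ratio, n(H2C2O4) in each aliquot = 1/2 × 4.479 × 10^-3 = 2.239 × 10^-3 mol
n(H2C2O4) in the whole flask = 2.239 × 10^-3 × 100.0/20.00 = 0.01120 mol
mass of H2C2O4 = 0.01120 × 90.03 = 1.008 g
% H2C2O4 = 1.008 / 1.596 × 100 = 63.16 %

63.16 %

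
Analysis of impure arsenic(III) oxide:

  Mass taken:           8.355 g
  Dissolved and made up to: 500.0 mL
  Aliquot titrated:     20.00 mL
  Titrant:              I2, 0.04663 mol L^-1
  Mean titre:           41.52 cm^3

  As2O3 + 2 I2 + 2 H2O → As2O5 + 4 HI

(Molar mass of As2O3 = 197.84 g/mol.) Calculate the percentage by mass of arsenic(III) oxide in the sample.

57.31 %

n(I2) per titration = 0.04152 × 0.04663 = 1.936 × 10^-3 mol
From the 1:2 ratio, n(As2O3) in each aliquot = 1/2 × 1.936 × 10^-3 = 9.680 × 10^-4 mol
n(As2O3) in the whole flask = 9.680 × 10^-4 × 500.0/20.00 = 0.02420 mol
mass of As2O3 = 0.02420 × 197.84 = 4.788 g
% As2O3 = 4.788 / 8.355 × 100 = 57.31 %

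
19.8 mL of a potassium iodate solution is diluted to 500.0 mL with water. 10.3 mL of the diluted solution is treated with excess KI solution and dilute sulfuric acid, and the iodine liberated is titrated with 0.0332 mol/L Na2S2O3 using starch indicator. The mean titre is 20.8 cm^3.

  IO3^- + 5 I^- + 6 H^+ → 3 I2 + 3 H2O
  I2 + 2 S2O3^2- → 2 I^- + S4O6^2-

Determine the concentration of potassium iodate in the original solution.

0.282 mol/L

n(S2O3^2-) = 0.0208 × 0.0332 = 6.91 × 10^-4 mol
n(I2) = n(S2O3^2-)/2 = 3.45 × 10^-4 mol
From the 1:3 ratio, n(IO3^-) in the aliquot = 1/3 × 3.45 × 10^-4 = 1.15 × 10^-4 mol
[IO3^-]_dilute = 1.15 × 10^-4 / 0.0103 = 0.0112 mol/L
[IO3^-]_original = 0.0112 × 500.0/19.8 = 0.282 mol/L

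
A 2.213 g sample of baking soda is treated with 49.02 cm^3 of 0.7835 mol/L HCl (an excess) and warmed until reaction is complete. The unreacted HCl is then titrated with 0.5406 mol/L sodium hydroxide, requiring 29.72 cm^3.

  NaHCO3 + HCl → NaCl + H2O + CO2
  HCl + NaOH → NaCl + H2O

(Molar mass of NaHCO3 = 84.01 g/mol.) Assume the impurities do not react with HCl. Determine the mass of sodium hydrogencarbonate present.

n(HCl) added = 0.04902 × 0.7835 = 0.03841 mol
n(NaOH) used in back-titration = 0.02972 × 0.5406 = 0.01607 mol
n(HCl) left over = 0.01607 mol (1:1 ratio)
n(HCl) consumed by analyte = 0.03841 − 0.01607 = 0.02234 mol
n(NaHCO3) = 0.02234 mol (1:1 ratio)
mass of NaHCO3 = 0.02234 × 84.01 = 1.877 g

1.877 g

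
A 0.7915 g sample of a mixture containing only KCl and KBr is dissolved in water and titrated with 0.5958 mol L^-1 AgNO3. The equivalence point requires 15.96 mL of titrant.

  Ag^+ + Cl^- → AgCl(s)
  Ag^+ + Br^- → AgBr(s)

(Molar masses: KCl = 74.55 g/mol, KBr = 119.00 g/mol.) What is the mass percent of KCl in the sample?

72.06 %

n(AgNO3) = 0.01596 × 0.5958 = 9.509 × 10^-3 mol
Let x = n(KCl), y = n(KBr).
Titrant: 1x + 1y = 9.509 × 10^-3;  mass: 74.55x + 119.00y = 0.7915
Solving, x = 7.651 × 10^-3 mol, y = 1.858 × 10^-3 mol
mass of KCl = 7.651 × 10^-3 × 74.55 = 0.5703 g
% KCl = 0.5703 / 0.7915 × 100 = 72.06 %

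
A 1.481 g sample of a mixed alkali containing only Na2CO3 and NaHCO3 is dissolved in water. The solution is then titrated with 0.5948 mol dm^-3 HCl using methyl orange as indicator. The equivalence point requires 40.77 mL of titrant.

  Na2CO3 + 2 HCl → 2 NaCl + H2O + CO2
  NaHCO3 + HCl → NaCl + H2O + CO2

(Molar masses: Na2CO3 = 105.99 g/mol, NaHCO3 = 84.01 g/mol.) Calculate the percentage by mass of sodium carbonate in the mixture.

64.18 %

n(HCl) = 0.04077 × 0.5948 = 0.02425 mol
Let x = n(Na2CO3), y = n(NaHCO3).
Titrant: 2x + 1y = 0.02425;  mass: 105.99x + 84.01y = 1.481
Solving, x = 8.967 × 10^-3 mol, y = 6.315 × 10^-3 mol
mass of Na2CO3 = 8.967 × 10^-3 × 105.99 = 0.9504 g
% Na2CO3 = 0.9504 / 1.481 × 100 = 64.18 %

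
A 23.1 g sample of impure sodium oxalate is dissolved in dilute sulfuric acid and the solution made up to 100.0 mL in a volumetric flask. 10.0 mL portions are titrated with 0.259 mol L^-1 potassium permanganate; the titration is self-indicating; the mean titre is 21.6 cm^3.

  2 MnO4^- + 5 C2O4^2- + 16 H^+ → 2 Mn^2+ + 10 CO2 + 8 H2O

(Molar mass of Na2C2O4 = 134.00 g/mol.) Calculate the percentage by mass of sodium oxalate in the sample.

n(KMnO4) per titration = 0.0216 × 0.259 = 5.59 × 10^-3 mol
From the 5:2 ratio, n(Na2C2O4) in each aliquot = 5/2 × 5.59 × 10^-3 = 0.0140 mol
n(Na2C2O4) in the whole flask = 0.0140 × 100.0/10.0 = 0.140 mol
mass of Na2C2O4 = 0.140 × 134.00 = 18.7 g
% Na2C2O4 = 18.7 / 23.1 × 100 = 81.1 %

81.1 %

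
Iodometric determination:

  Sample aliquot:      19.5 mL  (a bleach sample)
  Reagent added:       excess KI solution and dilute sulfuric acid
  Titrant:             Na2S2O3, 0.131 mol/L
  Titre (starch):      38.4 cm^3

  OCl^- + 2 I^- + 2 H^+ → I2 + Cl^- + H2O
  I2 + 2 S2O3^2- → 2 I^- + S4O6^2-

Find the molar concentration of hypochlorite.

n(S2O3^2-) = 0.0384 × 0.131 = 5.03 × 10^-3 mol
n(I2) = n(S2O3^2-)/2 = 2.52 × 10^-3 mol
n(OCl^-) in the aliquot = 2.52 × 10^-3 mol (1:1 ratio)
[OCl^-] = 2.52 × 10^-3 / 0.0195 = 0.129 mol/L

0.129 mol/L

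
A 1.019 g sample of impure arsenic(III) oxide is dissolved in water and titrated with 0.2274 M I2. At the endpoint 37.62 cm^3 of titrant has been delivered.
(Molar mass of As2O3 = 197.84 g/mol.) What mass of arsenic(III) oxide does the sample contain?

As2O3 + 2 I2 + 2 H2O → As2O5 + 4 HI
n(I2) = 0.03762 L × 0.2274 mol/L = 8.555 × 10^-3 mol
From the 1:2 ratio, n(As2O3) = 1/2 × 8.555 × 10^-3 = 4.277 × 10^-3 mol
mass of As2O3 = 4.277 × 10^-3 × 197.84 g/mol = 0.8462 g

0.8462 g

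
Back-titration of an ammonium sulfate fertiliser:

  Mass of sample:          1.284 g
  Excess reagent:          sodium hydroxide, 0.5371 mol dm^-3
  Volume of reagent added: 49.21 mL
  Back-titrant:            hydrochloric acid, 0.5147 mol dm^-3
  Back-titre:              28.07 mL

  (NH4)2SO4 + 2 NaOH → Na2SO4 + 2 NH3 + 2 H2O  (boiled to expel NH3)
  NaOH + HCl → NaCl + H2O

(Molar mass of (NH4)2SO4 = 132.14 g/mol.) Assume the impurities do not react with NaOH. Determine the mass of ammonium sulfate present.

0.7917 g

n(NaOH) added = 0.04921 × 0.5371 = 0.02643 mol
n(HCl) used in back-titration = 0.02807 × 0.5147 = 0.01445 mol
n(NaOH) left over = 0.01445 mol (1:1 ratio)
n(NaOH) consumed by analyte = 0.02643 − 0.01445 = 0.01198 mol
From the 1:2 ratio, n((NH4)2SO4) = 1/2 × 0.01198 = 5.992 × 10^-3 mol
mass of (NH4)2SO4 = 5.992 × 10^-3 × 132.14 = 0.7917 g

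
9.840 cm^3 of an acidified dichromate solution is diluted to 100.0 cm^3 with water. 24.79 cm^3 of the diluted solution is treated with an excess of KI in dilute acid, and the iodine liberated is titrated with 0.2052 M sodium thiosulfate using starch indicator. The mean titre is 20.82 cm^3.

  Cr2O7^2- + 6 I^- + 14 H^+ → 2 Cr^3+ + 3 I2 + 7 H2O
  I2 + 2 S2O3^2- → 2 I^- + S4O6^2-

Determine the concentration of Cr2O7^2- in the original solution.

0.2919 M

n(S2O3^2-) = 0.02082 × 0.2052 = 4.272 × 10^-3 mol
n(I2) = n(S2O3^2-)/2 = 2.136 × 10^-3 mol
From the 1:3 ratio, n(Cr2O7^2-) in the aliquot = 1/3 × 2.136 × 10^-3 = 7.120 × 10^-4 mol
[Cr2O7^2-]_dilute = 7.120 × 10^-4 / 0.02479 = 0.02872 mol/L
[Cr2O7^2-]_original = 0.02872 × 100.0/9.840 = 0.2919 mol/L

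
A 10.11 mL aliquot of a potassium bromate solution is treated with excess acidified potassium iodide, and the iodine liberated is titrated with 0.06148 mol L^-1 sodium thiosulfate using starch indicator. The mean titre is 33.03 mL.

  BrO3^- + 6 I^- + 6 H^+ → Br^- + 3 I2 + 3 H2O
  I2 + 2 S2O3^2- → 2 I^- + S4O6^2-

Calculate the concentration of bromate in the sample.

0.03348 mol/L

n(S2O3^2-) = 0.03303 × 0.06148 = 2.031 × 10^-3 mol
n(I2) = n(S2O3^2-)/2 = 1.015 × 10^-3 mol
From the 1:3 ratio, n(BrO3^-) in the aliquot = 1/3 × 1.015 × 10^-3 = 3.384 × 10^-4 mol
[BrO3^-] = 3.384 × 10^-4 / 0.01011 = 0.03348 mol/L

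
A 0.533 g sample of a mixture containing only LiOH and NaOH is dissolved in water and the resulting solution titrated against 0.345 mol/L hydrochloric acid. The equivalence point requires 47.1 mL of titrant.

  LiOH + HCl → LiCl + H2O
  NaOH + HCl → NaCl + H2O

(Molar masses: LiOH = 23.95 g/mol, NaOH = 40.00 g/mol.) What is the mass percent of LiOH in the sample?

32.8 %

n(HCl) = 0.0471 × 0.345 = 0.0162 mol
Let x = n(LiOH), y = n(NaOH).
Titrant: 1x + 1y = 0.0162;  mass: 23.95x + 40.00y = 0.533
Solving, x = 7.29 × 10^-3 mol, y = 8.96 × 10^-3 mol
mass of LiOH = 7.29 × 10^-3 × 23.95 = 0.175 g
% LiOH = 0.175 / 0.533 × 100 = 32.8 %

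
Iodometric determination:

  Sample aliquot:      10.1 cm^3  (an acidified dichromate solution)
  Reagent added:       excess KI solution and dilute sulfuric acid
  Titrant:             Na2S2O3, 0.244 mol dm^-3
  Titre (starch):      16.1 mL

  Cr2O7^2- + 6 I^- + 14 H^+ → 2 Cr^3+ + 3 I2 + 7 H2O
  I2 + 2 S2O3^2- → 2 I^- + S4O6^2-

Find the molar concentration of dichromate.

n(S2O3^2-) = 0.0161 × 0.244 = 3.93 × 10^-3 mol
n(I2) = n(S2O3^2-)/2 = 1.96 × 10^-3 mol
From the 1:3 ratio, n(Cr2O7^2-) in the aliquot = 1/3 × 1.96 × 10^-3 = 6.55 × 10^-4 mol
[Cr2O7^2-] = 6.55 × 10^-4 / 0.0101 = 0.0648 mol/L

0.0648 mol/L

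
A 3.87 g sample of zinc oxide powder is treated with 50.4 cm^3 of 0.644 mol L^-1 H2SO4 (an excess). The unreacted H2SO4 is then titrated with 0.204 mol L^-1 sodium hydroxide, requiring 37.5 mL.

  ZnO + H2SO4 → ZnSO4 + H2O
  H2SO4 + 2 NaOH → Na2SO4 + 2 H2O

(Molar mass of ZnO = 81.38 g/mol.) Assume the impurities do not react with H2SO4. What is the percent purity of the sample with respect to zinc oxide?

n(H2SO4) added = 0.0504 × 0.644 = 0.0325 mol
n(NaOH) used in back-titration = 0.0375 × 0.204 = 7.65 × 10^-3 mol
From the 1:2 ratio, n(H2SO4) left over = 1/2 × 7.65 × 10^-3 = 3.82 × 10^-3 mol
n(H2SO4) consumed by analyte = 0.0325 − 3.82 × 10^-3 = 0.0286 mol
n(ZnO) = 0.0286 mol (1:1 ratio)
mass of ZnO = 0.0286 × 81.38 = 2.33 g
% ZnO = 2.33 / 3.87 × 100 = 60.2 %

60.2 %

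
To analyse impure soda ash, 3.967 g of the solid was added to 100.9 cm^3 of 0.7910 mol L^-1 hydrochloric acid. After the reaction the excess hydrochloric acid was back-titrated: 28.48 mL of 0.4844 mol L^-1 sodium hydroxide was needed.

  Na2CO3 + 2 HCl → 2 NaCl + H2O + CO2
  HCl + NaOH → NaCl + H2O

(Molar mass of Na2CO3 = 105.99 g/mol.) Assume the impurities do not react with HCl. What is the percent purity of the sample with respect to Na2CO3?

n(HCl) added = 0.1009 × 0.7910 = 0.07981 mol
n(NaOH) used in back-titration = 0.02848 × 0.4844 = 0.01380 mol
n(HCl) left over = 0.01380 mol (1:1 ratio)
n(HCl) consumed by analyte = 0.07981 − 0.01380 = 0.06602 mol
From the 1:2 ratio, n(Na2CO3) = 1/2 × 0.06602 = 0.03301 mol
mass of Na2CO3 = 0.03301 × 105.99 = 3.499 g
% Na2CO3 = 3.499 / 3.967 × 100 = 88.19 %

88.19 %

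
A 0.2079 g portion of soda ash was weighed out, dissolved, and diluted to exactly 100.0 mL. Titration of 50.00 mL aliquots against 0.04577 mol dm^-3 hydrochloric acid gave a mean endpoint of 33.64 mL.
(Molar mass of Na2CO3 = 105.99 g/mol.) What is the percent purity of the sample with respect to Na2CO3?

Na2CO3 + 2 HCl → 2 NaCl + H2O + CO2
n(HCl) per titration = 0.03364 × 0.04577 = 1.540 × 10^-3 mol
From the 1:2 ratio, n(Na2CO3) in each aliquot = 1/2 × 1.540 × 10^-3 = 7.699 × 10^-4 mol
n(Na2CO3) in the whole flask = 7.699 × 10^-4 × 100.0/50.00 = 1.540 × 10^-3 mol
mass of Na2CO3 = 1.540 × 10^-3 × 105.99 = 0.1632 g
% Na2CO3 = 0.1632 / 0.2079 × 100 = 78.50 %

78.50 %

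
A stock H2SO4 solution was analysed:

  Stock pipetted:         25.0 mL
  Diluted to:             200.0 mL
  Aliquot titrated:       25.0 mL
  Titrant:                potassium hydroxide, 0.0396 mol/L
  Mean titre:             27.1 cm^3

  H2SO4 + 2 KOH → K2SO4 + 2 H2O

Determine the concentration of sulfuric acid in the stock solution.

0.172 mol/L

n(KOH) = 0.0271 × 0.0396 = 1.07 × 10^-3 mol
From the 1:2 ratio, n(H2SO4) in the aliquot = 1/2 × 1.07 × 10^-3 = 5.37 × 10^-4 mol
[H2SO4]_dilute = 5.37 × 10^-4 / 0.0250 = 0.0215 mol/L
Dilution factor = 200.0 / 25.0 = 8.000
[H2SO4]_stock = 0.0215 × 8.000 = 0.172 mol/L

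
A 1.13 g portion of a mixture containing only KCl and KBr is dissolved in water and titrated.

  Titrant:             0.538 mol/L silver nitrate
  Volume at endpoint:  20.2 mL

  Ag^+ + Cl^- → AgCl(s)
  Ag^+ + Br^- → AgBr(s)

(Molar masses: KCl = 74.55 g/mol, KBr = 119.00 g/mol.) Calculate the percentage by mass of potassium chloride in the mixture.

n(AgNO3) = 0.0202 × 0.538 = 0.0109 mol
Let x = n(KCl), y = n(KBr).
Titrant: 1x + 1y = 0.0109;  mass: 74.55x + 119.00y = 1.13
Solving, x = 3.67 × 10^-3 mol, y = 7.20 × 10^-3 mol
mass of KCl = 3.67 × 10^-3 × 74.55 = 0.274 g
% KCl = 0.274 / 1.13 × 100 = 24.2 %

24.2 %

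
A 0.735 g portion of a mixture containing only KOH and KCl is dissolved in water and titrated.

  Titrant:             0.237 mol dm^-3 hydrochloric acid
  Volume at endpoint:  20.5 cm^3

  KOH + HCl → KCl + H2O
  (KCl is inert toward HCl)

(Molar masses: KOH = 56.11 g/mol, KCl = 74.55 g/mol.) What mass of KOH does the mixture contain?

0.273 g

n(HCl) = 0.0205 × 0.237 = 4.86 × 10^-3 mol
Let x = n(KOH), y = n(KCl).
Titrant: 1x = 4.86 × 10^-3;  mass: 56.11x + 74.55y = 0.735
Solving, x = 4.86 × 10^-3 mol, y = 6.20 × 10^-3 mol
mass of KOH = 4.86 × 10^-3 × 56.11 = 0.273 g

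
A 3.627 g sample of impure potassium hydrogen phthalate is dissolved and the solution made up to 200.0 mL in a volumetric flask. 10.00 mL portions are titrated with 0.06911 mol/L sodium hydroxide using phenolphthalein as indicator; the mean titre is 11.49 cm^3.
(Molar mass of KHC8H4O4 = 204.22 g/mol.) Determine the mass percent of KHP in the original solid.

KHC8H4O4 + NaOH → KNaC8H4O4 + H2O
n(NaOH) per titration = 0.01149 × 0.06911 = 7.941 × 10^-4 mol
n(KHC8H4O4) in each aliquot = 7.941 × 10^-4 mol (1:1 ratio)
n(KHC8H4O4) in the whole flask = 7.941 × 10^-4 × 200.0/10.00 = 0.01588 mol
mass of KHC8H4O4 = 0.01588 × 204.22 = 3.243 g
% KHC8H4O4 = 3.243 / 3.627 × 100 = 89.42 %

89.42 %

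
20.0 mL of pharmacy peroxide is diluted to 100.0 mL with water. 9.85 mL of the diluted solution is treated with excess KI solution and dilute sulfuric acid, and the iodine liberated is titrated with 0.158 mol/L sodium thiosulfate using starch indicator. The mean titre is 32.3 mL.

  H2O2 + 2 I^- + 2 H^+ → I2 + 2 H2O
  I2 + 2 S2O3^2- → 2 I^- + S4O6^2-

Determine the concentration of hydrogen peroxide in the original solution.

1.30 mol/L

n(S2O3^2-) = 0.0323 × 0.158 = 5.10 × 10^-3 mol
n(I2) = n(S2O3^2-)/2 = 2.55 × 10^-3 mol
n(H2O2) in the aliquot = 2.55 × 10^-3 mol (1:1 ratio)
[H2O2]_dilute = 2.55 × 10^-3 / 0.00985 = 0.259 mol/L
[H2O2]_original = 0.259 × 100.0/20.0 = 1.30 mol/L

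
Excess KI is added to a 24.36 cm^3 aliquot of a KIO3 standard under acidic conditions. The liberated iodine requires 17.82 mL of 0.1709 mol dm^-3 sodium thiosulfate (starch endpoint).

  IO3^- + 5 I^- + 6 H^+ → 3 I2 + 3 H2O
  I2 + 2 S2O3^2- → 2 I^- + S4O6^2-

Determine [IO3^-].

0.02084 mol/L

n(S2O3^2-) = 0.01782 × 0.1709 = 3.045 × 10^-3 mol
n(I2) = n(S2O3^2-)/2 = 1.523 × 10^-3 mol
From the 1:3 ratio, n(IO3^-) in the aliquot = 1/3 × 1.523 × 10^-3 = 5.076 × 10^-4 mol
[IO3^-] = 5.076 × 10^-4 / 0.02436 = 0.02084 mol/L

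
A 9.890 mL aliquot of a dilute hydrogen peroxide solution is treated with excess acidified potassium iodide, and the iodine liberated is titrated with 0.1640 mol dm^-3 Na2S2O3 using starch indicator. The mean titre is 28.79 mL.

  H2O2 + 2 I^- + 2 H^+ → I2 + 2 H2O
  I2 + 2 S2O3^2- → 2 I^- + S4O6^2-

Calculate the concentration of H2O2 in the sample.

n(S2O3^2-) = 0.02879 × 0.1640 = 4.722 × 10^-3 mol
n(I2) = n(S2O3^2-)/2 = 2.361 × 10^-3 mol
n(H2O2) in the aliquot = 2.361 × 10^-3 mol (1:1 ratio)
[H2O2] = 2.361 × 10^-3 / 0.009890 = 0.2387 mol/L

0.2387 mol/L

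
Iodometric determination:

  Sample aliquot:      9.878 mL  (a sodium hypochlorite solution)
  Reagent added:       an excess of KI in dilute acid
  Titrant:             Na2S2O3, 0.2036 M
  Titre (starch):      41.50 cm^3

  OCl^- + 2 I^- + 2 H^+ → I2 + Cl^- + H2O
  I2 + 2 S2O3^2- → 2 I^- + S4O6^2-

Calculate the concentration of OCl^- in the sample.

n(S2O3^2-) = 0.04150 × 0.2036 = 8.449 × 10^-3 mol
n(I2) = n(S2O3^2-)/2 = 4.225 × 10^-3 mol
n(OCl^-) in the aliquot = 4.225 × 10^-3 mol (1:1 ratio)
[OCl^-] = 4.225 × 10^-3 / 0.009878 = 0.4277 mol/L

0.4277 M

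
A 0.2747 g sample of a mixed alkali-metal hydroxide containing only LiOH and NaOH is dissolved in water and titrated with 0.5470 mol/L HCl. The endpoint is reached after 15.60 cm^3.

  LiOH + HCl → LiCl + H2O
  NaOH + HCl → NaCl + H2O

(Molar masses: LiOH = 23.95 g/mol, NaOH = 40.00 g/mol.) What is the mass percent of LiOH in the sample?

n(HCl) = 0.01560 × 0.5470 = 8.533 × 10^-3 mol
Let x = n(LiOH), y = n(NaOH).
Titrant: 1x + 1y = 8.533 × 10^-3;  mass: 23.95x + 40.00y = 0.2747
Solving, x = 4.151 × 10^-3 mol, y = 4.382 × 10^-3 mol
mass of LiOH = 4.151 × 10^-3 × 23.95 = 0.09942 g
% LiOH = 0.09942 / 0.2747 × 100 = 36.19 %

36.19 %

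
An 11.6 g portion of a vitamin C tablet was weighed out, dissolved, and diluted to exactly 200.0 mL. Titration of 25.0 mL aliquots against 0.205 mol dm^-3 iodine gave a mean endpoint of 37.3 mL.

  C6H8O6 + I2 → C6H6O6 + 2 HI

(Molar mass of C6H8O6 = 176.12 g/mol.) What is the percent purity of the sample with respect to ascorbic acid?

92.9 %

n(I2) per titration = 0.0373 × 0.205 = 7.65 × 10^-3 mol
n(C6H8O6) in each aliquot = 7.65 × 10^-3 mol (1:1 ratio)
n(C6H8O6) in the whole flask = 7.65 × 10^-3 × 200.0/25.0 = 0.0612 mol
mass of C6H8O6 = 0.0612 × 176.12 = 10.8 g
% C6H8O6 = 10.8 / 11.6 × 100 = 92.9 %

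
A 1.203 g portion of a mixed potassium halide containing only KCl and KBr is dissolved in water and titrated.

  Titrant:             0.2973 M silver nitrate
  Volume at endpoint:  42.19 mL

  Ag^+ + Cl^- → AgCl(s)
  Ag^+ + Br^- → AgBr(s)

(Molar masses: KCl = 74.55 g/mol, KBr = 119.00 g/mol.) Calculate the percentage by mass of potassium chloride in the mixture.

40.38 %

n(AgNO3) = 0.04219 × 0.2973 = 0.01254 mol
Let x = n(KCl), y = n(KBr).
Titrant: 1x + 1y = 0.01254;  mass: 74.55x + 119.00y = 1.203
Solving, x = 6.516 × 10^-3 mol, y = 6.027 × 10^-3 mol
mass of KCl = 6.516 × 10^-3 × 74.55 = 0.4858 g
% KCl = 0.4858 / 1.203 × 100 = 40.38 %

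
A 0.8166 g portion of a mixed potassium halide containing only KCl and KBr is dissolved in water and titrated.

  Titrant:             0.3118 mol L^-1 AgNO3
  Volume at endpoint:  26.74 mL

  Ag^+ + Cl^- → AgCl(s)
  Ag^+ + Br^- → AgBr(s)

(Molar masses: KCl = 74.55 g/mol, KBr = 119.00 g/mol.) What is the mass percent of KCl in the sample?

36.06 %

n(AgNO3) = 0.02674 × 0.3118 = 8.338 × 10^-3 mol
Let x = n(KCl), y = n(KBr).
Titrant: 1x + 1y = 8.338 × 10^-3;  mass: 74.55x + 119.00y = 0.8166
Solving, x = 3.950 × 10^-3 mol, y = 4.388 × 10^-3 mol
mass of KCl = 3.950 × 10^-3 × 74.55 = 0.2945 g
% KCl = 0.2945 / 0.8166 × 100 = 36.06 %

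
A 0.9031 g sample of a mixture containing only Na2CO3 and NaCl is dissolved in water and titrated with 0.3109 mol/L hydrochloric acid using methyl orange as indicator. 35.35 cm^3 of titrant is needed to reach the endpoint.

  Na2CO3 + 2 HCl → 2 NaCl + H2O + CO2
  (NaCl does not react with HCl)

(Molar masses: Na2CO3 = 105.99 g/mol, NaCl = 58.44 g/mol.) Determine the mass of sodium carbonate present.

n(HCl) = 0.03535 × 0.3109 = 0.01099 mol
Let x = n(Na2CO3), y = n(NaCl).
Titrant: 2x = 0.01099;  mass: 105.99x + 58.44y = 0.9031
Solving, x = 5.495 × 10^-3 mol, y = 5.487 × 10^-3 mol
mass of Na2CO3 = 5.495 × 10^-3 × 105.99 = 0.5824 g

0.5824 g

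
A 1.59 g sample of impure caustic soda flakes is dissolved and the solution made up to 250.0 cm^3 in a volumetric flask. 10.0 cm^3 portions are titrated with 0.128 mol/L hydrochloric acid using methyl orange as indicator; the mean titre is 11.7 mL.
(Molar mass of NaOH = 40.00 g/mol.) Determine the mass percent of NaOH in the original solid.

NaOH + HCl → NaCl + H2O
n(HCl) per titration = 0.0117 × 0.128 = 1.50 × 10^-3 mol
n(NaOH) in each aliquot = 1.50 × 10^-3 mol (1:1 ratio)
n(NaOH) in the whole flask = 1.50 × 10^-3 × 250.0/10.0 = 0.0374 mol
mass of NaOH = 0.0374 × 40.00 = 1.50 g
% NaOH = 1.50 / 1.59 × 100 = 94.2 %

94.2 %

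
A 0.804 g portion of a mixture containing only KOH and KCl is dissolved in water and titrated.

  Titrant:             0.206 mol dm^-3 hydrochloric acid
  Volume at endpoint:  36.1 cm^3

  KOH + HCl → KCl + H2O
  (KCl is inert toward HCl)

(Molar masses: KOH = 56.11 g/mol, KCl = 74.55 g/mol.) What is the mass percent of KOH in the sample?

n(HCl) = 0.0361 × 0.206 = 7.44 × 10^-3 mol
Let x = n(KOH), y = n(KCl).
Titrant: 1x = 7.44 × 10^-3;  mass: 56.11x + 74.55y = 0.804
Solving, x = 7.44 × 10^-3 mol, y = 5.19 × 10^-3 mol
mass of KOH = 7.44 × 10^-3 × 56.11 = 0.417 g
% KOH = 0.417 / 0.804 × 100 = 51.9 %

51.9 %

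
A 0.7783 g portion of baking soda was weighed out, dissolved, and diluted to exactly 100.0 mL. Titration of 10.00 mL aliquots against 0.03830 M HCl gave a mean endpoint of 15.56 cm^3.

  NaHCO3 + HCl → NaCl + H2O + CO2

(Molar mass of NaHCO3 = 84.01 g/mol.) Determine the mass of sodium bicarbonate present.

n(HCl) per titration = 0.01556 × 0.03830 = 5.959 × 10^-4 mol
n(NaHCO3) in each aliquot = 5.959 × 10^-4 mol (1:1 ratio)
n(NaHCO3) in the whole flask = 5.959 × 10^-4 × 100.0/10.00 = 5.959 × 10^-3 mol
mass of NaHCO3 = 5.959 × 10^-3 × 84.01 = 0.5007 g

0.5007 g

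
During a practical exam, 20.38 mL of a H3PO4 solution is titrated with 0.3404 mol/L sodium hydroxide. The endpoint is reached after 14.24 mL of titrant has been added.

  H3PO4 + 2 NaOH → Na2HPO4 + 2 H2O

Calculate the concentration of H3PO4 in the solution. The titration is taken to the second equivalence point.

0.1189 mol/L

n(NaOH) = 0.01424 L × 0.3404 mol/L = 4.847 × 10^-3 mol
From the 1:2 mole ratio, n(H3PO4) = 1/2 × 4.847 × 10^-3 = 2.424 × 10^-3 mol
[H3PO4] = 2.424 × 10^-3 mol / 0.02038 L = 0.1189 mol/L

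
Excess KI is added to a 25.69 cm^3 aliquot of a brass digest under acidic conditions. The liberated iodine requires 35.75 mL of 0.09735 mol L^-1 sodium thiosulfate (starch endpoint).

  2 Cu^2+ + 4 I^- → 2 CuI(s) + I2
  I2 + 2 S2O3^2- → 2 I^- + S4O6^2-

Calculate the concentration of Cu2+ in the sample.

n(S2O3^2-) = 0.03575 × 0.09735 = 3.480 × 10^-3 mol
n(I2) = n(S2O3^2-)/2 = 1.740 × 10^-3 mol
From the 2:1 ratio, n(Cu2+) in the aliquot = 2/1 × 1.740 × 10^-3 = 3.480 × 10^-3 mol
[Cu2+] = 3.480 × 10^-3 / 0.02569 = 0.1355 mol/L

0.1355 mol/L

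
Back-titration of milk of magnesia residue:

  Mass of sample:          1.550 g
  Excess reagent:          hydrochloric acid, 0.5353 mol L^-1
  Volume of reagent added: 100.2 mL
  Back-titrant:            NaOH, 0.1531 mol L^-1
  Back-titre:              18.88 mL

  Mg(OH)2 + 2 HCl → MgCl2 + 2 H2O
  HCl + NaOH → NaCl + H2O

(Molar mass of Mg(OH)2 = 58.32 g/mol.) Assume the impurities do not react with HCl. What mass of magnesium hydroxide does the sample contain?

n(HCl) added = 0.1002 × 0.5353 = 0.05364 mol
n(NaOH) used in back-titration = 0.01888 × 0.1531 = 2.891 × 10^-3 mol
n(HCl) left over = 2.891 × 10^-3 mol (1:1 ratio)
n(HCl) consumed by analyte = 0.05364 − 2.891 × 10^-3 = 0.05075 mol
From the 1:2 ratio, n(Mg(OH)2) = 1/2 × 0.05075 = 0.02537 mol
mass of Mg(OH)2 = 0.02537 × 58.32 = 1.480 g

1.480 g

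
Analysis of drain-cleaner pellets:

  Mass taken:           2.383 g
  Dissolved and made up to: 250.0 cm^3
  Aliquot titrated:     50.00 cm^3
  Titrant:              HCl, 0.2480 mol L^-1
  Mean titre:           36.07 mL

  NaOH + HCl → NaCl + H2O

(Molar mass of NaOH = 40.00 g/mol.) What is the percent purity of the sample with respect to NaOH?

75.08 %

n(HCl) per titration = 0.03607 × 0.2480 = 8.945 × 10^-3 mol
n(NaOH) in each aliquot = 8.945 × 10^-3 mol (1:1 ratio)
n(NaOH) in the whole flask = 8.945 × 10^-3 × 250.0/50.00 = 0.04473 mol
mass of NaOH = 0.04473 × 40.00 = 1.789 g
% NaOH = 1.789 / 2.383 × 100 = 75.08 %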